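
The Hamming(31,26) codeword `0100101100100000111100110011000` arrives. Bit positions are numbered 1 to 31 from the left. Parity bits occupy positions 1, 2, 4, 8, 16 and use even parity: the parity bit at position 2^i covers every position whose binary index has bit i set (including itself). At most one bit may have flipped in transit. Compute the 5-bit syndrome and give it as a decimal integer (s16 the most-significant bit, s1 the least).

s1: b1⊕b3⊕b5⊕b7⊕b9⊕b11⊕b13⊕b15⊕b17⊕b19⊕b21⊕b23⊕b25⊕b27⊕b29⊕b31 = 0⊕0⊕1⊕1⊕0⊕1⊕0⊕0⊕1⊕1⊕0⊕1⊕0⊕1⊕0⊕0 = 1
s2: b2⊕b3⊕b6⊕b7⊕b10⊕b11⊕b14⊕b15⊕b18⊕b19⊕b22⊕b23⊕b26⊕b27⊕b30⊕b31 = 1⊕0⊕0⊕1⊕0⊕1⊕0⊕0⊕1⊕1⊕0⊕1⊕0⊕1⊕0⊕0 = 1
s4: b4⊕b5⊕b6⊕b7⊕b12⊕b13⊕b14⊕b15⊕b20⊕b21⊕b22⊕b23⊕b28⊕b29⊕b30⊕b31 = 0⊕1⊕0⊕1⊕0⊕0⊕0⊕0⊕1⊕0⊕0⊕1⊕1⊕0⊕0⊕0 = 1
s8: b8⊕b9⊕b10⊕b11⊕b12⊕b13⊕b14⊕b15⊕b24⊕b25⊕b26⊕b27⊕b28⊕b29⊕b30⊕b31 = 1⊕0⊕0⊕1⊕0⊕0⊕0⊕0⊕1⊕0⊕0⊕1⊕1⊕0⊕0⊕0 = 1
s16: b16⊕b17⊕b18⊕b19⊕b20⊕b21⊕b22⊕b23⊕b24⊕b25⊕b26⊕b27⊕b28⊕b29⊕b30⊕b31 = 0⊕1⊕1⊕1⊕1⊕0⊕0⊕1⊕1⊕0⊕0⊕1⊕1⊕0⊕0⊕0 = 0
Syndrome (s16...s1) = 01111 → position 15.

15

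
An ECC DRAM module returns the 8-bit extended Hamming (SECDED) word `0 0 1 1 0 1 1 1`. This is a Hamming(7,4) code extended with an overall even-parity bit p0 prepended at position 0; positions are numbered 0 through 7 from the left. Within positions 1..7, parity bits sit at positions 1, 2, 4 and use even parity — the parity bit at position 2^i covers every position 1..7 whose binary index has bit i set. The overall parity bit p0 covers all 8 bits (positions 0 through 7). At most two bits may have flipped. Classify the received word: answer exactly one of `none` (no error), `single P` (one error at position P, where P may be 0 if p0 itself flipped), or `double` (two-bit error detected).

single 5

s1: b1⊕b3⊕b5⊕b7 = 0⊕1⊕1⊕1 = 1
s2: b2⊕b3⊕b6⊕b7 = 1⊕1⊕1⊕1 = 0
s4: b4⊕b5⊕b6⊕b7 = 0⊕1⊕1⊕1 = 1
Syndrome (s4...s1) = 101 → position 5.
Overall parity (XOR of all 8 bits, including p0): 0⊕0⊕1⊕1⊕0⊕1⊕1⊕1 = 1
Overall=1, syndrome position=5 → single-bit error at position 5.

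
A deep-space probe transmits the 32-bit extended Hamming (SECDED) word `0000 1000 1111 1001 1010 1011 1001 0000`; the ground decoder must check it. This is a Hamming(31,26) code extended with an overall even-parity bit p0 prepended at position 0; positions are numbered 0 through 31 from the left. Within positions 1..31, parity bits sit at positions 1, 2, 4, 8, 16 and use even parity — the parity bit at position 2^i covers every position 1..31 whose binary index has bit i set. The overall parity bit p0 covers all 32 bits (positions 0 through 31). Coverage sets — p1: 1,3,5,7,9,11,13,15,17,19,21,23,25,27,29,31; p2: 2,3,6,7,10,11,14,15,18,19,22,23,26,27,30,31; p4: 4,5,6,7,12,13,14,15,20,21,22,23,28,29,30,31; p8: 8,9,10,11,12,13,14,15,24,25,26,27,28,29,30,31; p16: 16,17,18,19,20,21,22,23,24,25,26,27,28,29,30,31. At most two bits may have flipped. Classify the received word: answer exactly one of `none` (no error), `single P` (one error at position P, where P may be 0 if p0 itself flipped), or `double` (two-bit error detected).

double

s1: b1⊕b3⊕b5⊕b7⊕b9⊕b11⊕b13⊕b15⊕b17⊕b19⊕b21⊕b23⊕b25⊕b27⊕b29⊕b31 = 0⊕0⊕0⊕0⊕1⊕1⊕0⊕1⊕0⊕0⊕0⊕1⊕0⊕1⊕0⊕0 = 1
s2: b2⊕b3⊕b6⊕b7⊕b10⊕b11⊕b14⊕b15⊕b18⊕b19⊕b22⊕b23⊕b26⊕b27⊕b30⊕b31 = 0⊕0⊕0⊕0⊕1⊕1⊕0⊕1⊕1⊕0⊕1⊕1⊕0⊕1⊕0⊕0 = 1
s4: b4⊕b5⊕b6⊕b7⊕b12⊕b13⊕b14⊕b15⊕b20⊕b21⊕b22⊕b23⊕b28⊕b29⊕b30⊕b31 = 1⊕0⊕0⊕0⊕1⊕0⊕0⊕1⊕1⊕0⊕1⊕1⊕0⊕0⊕0⊕0 = 0
s8: b8⊕b9⊕b10⊕b11⊕b12⊕b13⊕b14⊕b15⊕b24⊕b25⊕b26⊕b27⊕b28⊕b29⊕b30⊕b31 = 1⊕1⊕1⊕1⊕1⊕0⊕0⊕1⊕1⊕0⊕0⊕1⊕0⊕0⊕0⊕0 = 0
s16: b16⊕b17⊕b18⊕b19⊕b20⊕b21⊕b22⊕b23⊕b24⊕b25⊕b26⊕b27⊕b28⊕b29⊕b30⊕b31 = 1⊕0⊕1⊕0⊕1⊕0⊕1⊕1⊕1⊕0⊕0⊕1⊕0⊕0⊕0⊕0 = 1
Syndrome (s16...s1) = 10011 → position 19.
Overall parity (XOR of all 32 bits, including p0): 0⊕0⊕0⊕0⊕1⊕0⊕0⊕0⊕1⊕1⊕1⊕1⊕1⊕0⊕0⊕1⊕1⊕0⊕1⊕0⊕1⊕0⊕1⊕1⊕1⊕0⊕0⊕1⊕0⊕0⊕0⊕0 = 0
Overall=0, syndrome position=19 → double-bit error detected (uncorrectable).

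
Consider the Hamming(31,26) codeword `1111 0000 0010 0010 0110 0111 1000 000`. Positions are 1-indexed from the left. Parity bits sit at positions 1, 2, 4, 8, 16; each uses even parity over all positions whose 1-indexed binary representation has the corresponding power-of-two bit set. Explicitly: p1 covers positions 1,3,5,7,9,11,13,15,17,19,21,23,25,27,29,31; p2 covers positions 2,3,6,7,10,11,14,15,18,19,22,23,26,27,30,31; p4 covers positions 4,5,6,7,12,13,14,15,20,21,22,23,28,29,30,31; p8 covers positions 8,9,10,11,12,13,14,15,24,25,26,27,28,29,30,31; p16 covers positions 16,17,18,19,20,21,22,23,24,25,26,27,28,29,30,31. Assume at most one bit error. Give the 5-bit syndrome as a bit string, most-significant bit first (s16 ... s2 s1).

s1: b1⊕b3⊕b5⊕b7⊕b9⊕b11⊕b13⊕b15⊕b17⊕b19⊕b21⊕b23⊕b25⊕b27⊕b29⊕b31 = 1⊕1⊕0⊕0⊕0⊕1⊕0⊕1⊕0⊕1⊕0⊕1⊕1⊕0⊕0⊕0 = 1
s2: b2⊕b3⊕b6⊕b7⊕b10⊕b11⊕b14⊕b15⊕b18⊕b19⊕b22⊕b23⊕b26⊕b27⊕b30⊕b31 = 1⊕1⊕0⊕0⊕0⊕1⊕0⊕1⊕1⊕1⊕1⊕1⊕0⊕0⊕0⊕0 = 0
s4: b4⊕b5⊕b6⊕b7⊕b12⊕b13⊕b14⊕b15⊕b20⊕b21⊕b22⊕b23⊕b28⊕b29⊕b30⊕b31 = 1⊕0⊕0⊕0⊕0⊕0⊕0⊕1⊕0⊕0⊕1⊕1⊕0⊕0⊕0⊕0 = 0
s8: b8⊕b9⊕b10⊕b11⊕b12⊕b13⊕b14⊕b15⊕b24⊕b25⊕b26⊕b27⊕b28⊕b29⊕b30⊕b31 = 0⊕0⊕0⊕1⊕0⊕0⊕0⊕1⊕1⊕1⊕0⊕0⊕0⊕0⊕0⊕0 = 0
s16: b16⊕b17⊕b18⊕b19⊕b20⊕b21⊕b22⊕b23⊕b24⊕b25⊕b26⊕b27⊕b28⊕b29⊕b30⊕b31 = 0⊕0⊕1⊕1⊕0⊕0⊕1⊕1⊕1⊕1⊕0⊕0⊕0⊕0⊕0⊕0 = 0
Syndrome (s16...s1) = 00001 → position 1.

00001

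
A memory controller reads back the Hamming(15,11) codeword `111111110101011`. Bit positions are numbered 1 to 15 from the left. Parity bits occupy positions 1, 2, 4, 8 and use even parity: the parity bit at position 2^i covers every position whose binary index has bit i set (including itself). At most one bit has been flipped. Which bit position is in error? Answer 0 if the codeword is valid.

15

s1: b1⊕b3⊕b5⊕b7⊕b9⊕b11⊕b13⊕b15 = 1⊕1⊕1⊕1⊕0⊕0⊕0⊕1 = 1
s2: b2⊕b3⊕b6⊕b7⊕b10⊕b11⊕b14⊕b15 = 1⊕1⊕1⊕1⊕1⊕0⊕1⊕1 = 1
s4: b4⊕b5⊕b6⊕b7⊕b12⊕b13⊕b14⊕b15 = 1⊕1⊕1⊕1⊕1⊕0⊕1⊕1 = 1
s8: b8⊕b9⊕b10⊕b11⊕b12⊕b13⊕b14⊕b15 = 1⊕0⊕1⊕0⊕1⊕0⊕1⊕1 = 1
Syndrome (s8...s1) = 1111 → position 15.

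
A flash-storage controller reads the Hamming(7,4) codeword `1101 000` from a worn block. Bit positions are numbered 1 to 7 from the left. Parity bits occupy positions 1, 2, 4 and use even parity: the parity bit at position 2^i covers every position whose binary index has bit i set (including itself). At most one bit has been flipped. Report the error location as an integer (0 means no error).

7

s1: b1⊕b3⊕b5⊕b7 = 1⊕0⊕0⊕0 = 1
s2: b2⊕b3⊕b6⊕b7 = 1⊕0⊕0⊕0 = 1
s4: b4⊕b5⊕b6⊕b7 = 1⊕0⊕0⊕0 = 1
Syndrome (s4...s1) = 111 → position 7.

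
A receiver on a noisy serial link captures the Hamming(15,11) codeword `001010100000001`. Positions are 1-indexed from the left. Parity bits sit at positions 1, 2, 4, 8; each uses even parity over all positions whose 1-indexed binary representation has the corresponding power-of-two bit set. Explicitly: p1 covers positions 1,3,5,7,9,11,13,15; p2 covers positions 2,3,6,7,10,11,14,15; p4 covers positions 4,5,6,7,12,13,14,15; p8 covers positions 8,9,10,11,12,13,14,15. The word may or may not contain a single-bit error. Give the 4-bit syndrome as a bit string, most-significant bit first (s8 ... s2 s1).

1110

s1: b1⊕b3⊕b5⊕b7⊕b9⊕b11⊕b13⊕b15 = 0⊕1⊕1⊕1⊕0⊕0⊕0⊕1 = 0
s2: b2⊕b3⊕b6⊕b7⊕b10⊕b11⊕b14⊕b15 = 0⊕1⊕0⊕1⊕0⊕0⊕0⊕1 = 1
s4: b4⊕b5⊕b6⊕b7⊕b12⊕b13⊕b14⊕b15 = 0⊕1⊕0⊕1⊕0⊕0⊕0⊕1 = 1
s8: b8⊕b9⊕b10⊕b11⊕b12⊕b13⊕b14⊕b15 = 0⊕0⊕0⊕0⊕0⊕0⊕0⊕1 = 1
Syndrome (s8...s1) = 1110 → position 14.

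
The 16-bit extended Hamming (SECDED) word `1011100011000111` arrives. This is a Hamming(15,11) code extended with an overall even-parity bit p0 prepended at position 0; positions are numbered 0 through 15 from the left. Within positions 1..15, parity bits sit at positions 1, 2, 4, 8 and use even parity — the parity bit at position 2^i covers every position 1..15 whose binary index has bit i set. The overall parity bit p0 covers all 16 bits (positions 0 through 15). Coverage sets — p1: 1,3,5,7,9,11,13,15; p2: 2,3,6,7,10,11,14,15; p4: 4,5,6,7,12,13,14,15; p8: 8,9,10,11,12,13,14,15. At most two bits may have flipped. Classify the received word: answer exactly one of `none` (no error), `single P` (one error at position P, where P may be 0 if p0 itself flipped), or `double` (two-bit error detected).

s1: b1⊕b3⊕b5⊕b7⊕b9⊕b11⊕b13⊕b15 = 0⊕1⊕0⊕0⊕1⊕0⊕1⊕1 = 0
s2: b2⊕b3⊕b6⊕b7⊕b10⊕b11⊕b14⊕b15 = 1⊕1⊕0⊕0⊕0⊕0⊕1⊕1 = 0
s4: b4⊕b5⊕b6⊕b7⊕b12⊕b13⊕b14⊕b15 = 1⊕0⊕0⊕0⊕0⊕1⊕1⊕1 = 0
s8: b8⊕b9⊕b10⊕b11⊕b12⊕b13⊕b14⊕b15 = 1⊕1⊕0⊕0⊕0⊕1⊕1⊕1 = 1
Syndrome (s8...s1) = 1000 → position 8.
Overall parity (XOR of all 16 bits, including p0): 1⊕0⊕1⊕1⊕1⊕0⊕0⊕0⊕1⊕1⊕0⊕0⊕0⊕1⊕1⊕1 = 1
Overall=1, syndrome position=8 → single-bit error at position 8.

single 8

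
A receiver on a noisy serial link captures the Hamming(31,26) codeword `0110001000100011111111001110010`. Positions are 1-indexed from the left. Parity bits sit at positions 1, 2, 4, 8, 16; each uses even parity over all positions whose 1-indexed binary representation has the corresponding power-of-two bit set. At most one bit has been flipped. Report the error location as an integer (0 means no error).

s1: b1⊕b3⊕b5⊕b7⊕b9⊕b11⊕b13⊕b15⊕b17⊕b19⊕b21⊕b23⊕b25⊕b27⊕b29⊕b31 = 0⊕1⊕0⊕1⊕0⊕1⊕0⊕1⊕1⊕1⊕1⊕0⊕1⊕1⊕0⊕0 = 1
s2: b2⊕b3⊕b6⊕b7⊕b10⊕b11⊕b14⊕b15⊕b18⊕b19⊕b22⊕b23⊕b26⊕b27⊕b30⊕b31 = 1⊕1⊕0⊕1⊕0⊕1⊕0⊕1⊕1⊕1⊕1⊕0⊕1⊕1⊕1⊕0 = 1
s4: b4⊕b5⊕b6⊕b7⊕b12⊕b13⊕b14⊕b15⊕b20⊕b21⊕b22⊕b23⊕b28⊕b29⊕b30⊕b31 = 0⊕0⊕0⊕1⊕0⊕0⊕0⊕1⊕1⊕1⊕1⊕0⊕0⊕0⊕1⊕0 = 0
s8: b8⊕b9⊕b10⊕b11⊕b12⊕b13⊕b14⊕b15⊕b24⊕b25⊕b26⊕b27⊕b28⊕b29⊕b30⊕b31 = 0⊕0⊕0⊕1⊕0⊕0⊕0⊕1⊕0⊕1⊕1⊕1⊕0⊕0⊕1⊕0 = 0
s16: b16⊕b17⊕b18⊕b19⊕b20⊕b21⊕b22⊕b23⊕b24⊕b25⊕b26⊕b27⊕b28⊕b29⊕b30⊕b31 = 1⊕1⊕1⊕1⊕1⊕1⊕1⊕0⊕0⊕1⊕1⊕1⊕0⊕0⊕1⊕0 = 1
Syndrome (s16...s1) = 10011 → position 19.

19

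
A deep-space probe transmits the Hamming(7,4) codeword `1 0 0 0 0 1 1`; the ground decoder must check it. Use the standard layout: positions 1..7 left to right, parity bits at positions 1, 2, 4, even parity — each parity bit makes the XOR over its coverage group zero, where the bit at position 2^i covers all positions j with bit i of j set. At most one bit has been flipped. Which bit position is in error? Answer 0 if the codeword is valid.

s1: b1⊕b3⊕b5⊕b7 = 1⊕0⊕0⊕1 = 0
s2: b2⊕b3⊕b6⊕b7 = 0⊕0⊕1⊕1 = 0
s4: b4⊕b5⊕b6⊕b7 = 0⊕0⊕1⊕1 = 0
Syndrome (s4...s1) = 000 → position 0 (no error).

0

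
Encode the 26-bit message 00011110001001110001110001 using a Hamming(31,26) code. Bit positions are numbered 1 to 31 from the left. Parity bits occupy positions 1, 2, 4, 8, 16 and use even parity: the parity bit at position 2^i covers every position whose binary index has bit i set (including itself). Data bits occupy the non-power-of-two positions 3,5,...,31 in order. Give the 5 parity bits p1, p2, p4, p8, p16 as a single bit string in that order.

Place data bits at non-power-of-two positions: b3=0, b5=0, b6=0, b7=1, b9=1, b10=1, b11=1, b12=0, b13=0, b14=0, b15=1, b17=0, b18=0, b19=1, b20=1, b21=1, b22=0, b23=0, b24=0, b25=1, b26=1, b27=1, b28=0, b29=0, b30=0, b31=1.
p1 = XOR of data positions {3,5,7,9,11,13,15,17,19,21,23,25,27,29,31} = 0⊕0⊕1⊕1⊕1⊕0⊕1⊕0⊕1⊕1⊕0⊕1⊕1⊕0⊕1 = 1
p2 = XOR of data positions {3,6,7,10,11,14,15,18,19,22,23,26,27,30,31} = 0⊕0⊕1⊕1⊕1⊕0⊕1⊕0⊕1⊕0⊕0⊕1⊕1⊕0⊕1 = 0
p4 = XOR of data positions {5,6,7,12,13,14,15,20,21,22,23,28,29,30,31} = 0⊕0⊕1⊕0⊕0⊕0⊕1⊕1⊕1⊕0⊕0⊕0⊕0⊕0⊕1 = 1
p8 = XOR of data positions {9,10,11,12,13,14,15,24,25,26,27,28,29,30,31} = 1⊕1⊕1⊕0⊕0⊕0⊕1⊕0⊕1⊕1⊕1⊕0⊕0⊕0⊕1 = 0
p16 = XOR of data positions {17,18,19,20,21,22,23,24,25,26,27,28,29,30,31} = 0⊕0⊕1⊕1⊕1⊕0⊕0⊕0⊕1⊕1⊕1⊕0⊕0⊕0⊕1 = 1
Parity bits p1,p2,p4,p8,p16 = 10101

10101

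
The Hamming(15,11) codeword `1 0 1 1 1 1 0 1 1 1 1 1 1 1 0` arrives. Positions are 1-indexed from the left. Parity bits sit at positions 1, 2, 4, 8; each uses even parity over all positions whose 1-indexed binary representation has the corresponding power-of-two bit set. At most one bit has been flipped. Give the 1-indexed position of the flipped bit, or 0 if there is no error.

s1: b1⊕b3⊕b5⊕b7⊕b9⊕b11⊕b13⊕b15 = 1⊕1⊕1⊕0⊕1⊕1⊕1⊕0 = 0
s2: b2⊕b3⊕b6⊕b7⊕b10⊕b11⊕b14⊕b15 = 0⊕1⊕1⊕0⊕1⊕1⊕1⊕0 = 1
s4: b4⊕b5⊕b6⊕b7⊕b12⊕b13⊕b14⊕b15 = 1⊕1⊕1⊕0⊕1⊕1⊕1⊕0 = 0
s8: b8⊕b9⊕b10⊕b11⊕b12⊕b13⊕b14⊕b15 = 1⊕1⊕1⊕1⊕1⊕1⊕1⊕0 = 1
Syndrome (s8...s1) = 1010 → position 10.

10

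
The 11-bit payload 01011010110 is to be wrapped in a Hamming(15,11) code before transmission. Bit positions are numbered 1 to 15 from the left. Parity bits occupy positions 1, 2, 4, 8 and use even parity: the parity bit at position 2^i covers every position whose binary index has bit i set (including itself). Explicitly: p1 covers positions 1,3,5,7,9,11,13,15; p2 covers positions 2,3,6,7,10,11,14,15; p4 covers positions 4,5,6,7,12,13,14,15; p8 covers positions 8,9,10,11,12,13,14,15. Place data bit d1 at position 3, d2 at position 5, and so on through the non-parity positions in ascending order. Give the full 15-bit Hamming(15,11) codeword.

110010101010110

Place data bits at non-power-of-two positions: b3=0, b5=1, b6=0, b7=1, b9=1, b10=0, b11=1, b12=0, b13=1, b14=1, b15=0.
p1 = XOR of data positions {3,5,7,9,11,13,15} = 0⊕1⊕1⊕1⊕1⊕1⊕0 = 1
p2 = XOR of data positions {3,6,7,10,11,14,15} = 0⊕0⊕1⊕0⊕1⊕1⊕0 = 1
p4 = XOR of data positions {5,6,7,12,13,14,15} = 1⊕0⊕1⊕0⊕1⊕1⊕0 = 0
p8 = XOR of data positions {9,10,11,12,13,14,15} = 1⊕0⊕1⊕0⊕1⊕1⊕0 = 0
Codeword b1..b15 = 110010101010110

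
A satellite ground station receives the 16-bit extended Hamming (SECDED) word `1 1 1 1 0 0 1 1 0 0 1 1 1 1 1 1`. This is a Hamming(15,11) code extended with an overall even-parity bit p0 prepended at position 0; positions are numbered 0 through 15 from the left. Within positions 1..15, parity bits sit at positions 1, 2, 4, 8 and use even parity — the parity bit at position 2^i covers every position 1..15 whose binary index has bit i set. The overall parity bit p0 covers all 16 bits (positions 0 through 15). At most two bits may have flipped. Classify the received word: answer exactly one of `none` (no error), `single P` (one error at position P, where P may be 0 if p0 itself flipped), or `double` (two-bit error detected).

s1: b1⊕b3⊕b5⊕b7⊕b9⊕b11⊕b13⊕b15 = 1⊕1⊕0⊕1⊕0⊕1⊕1⊕1 = 0
s2: b2⊕b3⊕b6⊕b7⊕b10⊕b11⊕b14⊕b15 = 1⊕1⊕1⊕1⊕1⊕1⊕1⊕1 = 0
s4: b4⊕b5⊕b6⊕b7⊕b12⊕b13⊕b14⊕b15 = 0⊕0⊕1⊕1⊕1⊕1⊕1⊕1 = 0
s8: b8⊕b9⊕b10⊕b11⊕b12⊕b13⊕b14⊕b15 = 0⊕0⊕1⊕1⊕1⊕1⊕1⊕1 = 0
Syndrome (s8...s1) = 0000 → position 0 (no error).
Overall parity (XOR of all 16 bits, including p0): 1⊕1⊕1⊕1⊕0⊕0⊕1⊕1⊕0⊕0⊕1⊕1⊕1⊕1⊕1⊕1 = 0
Overall=0, syndrome position=0 → no error.

none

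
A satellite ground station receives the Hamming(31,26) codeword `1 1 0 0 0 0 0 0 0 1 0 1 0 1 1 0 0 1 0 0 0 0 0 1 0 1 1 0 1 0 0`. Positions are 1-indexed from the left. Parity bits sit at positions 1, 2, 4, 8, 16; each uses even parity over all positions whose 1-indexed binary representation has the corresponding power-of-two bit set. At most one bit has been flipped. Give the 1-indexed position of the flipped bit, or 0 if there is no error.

s1: b1⊕b3⊕b5⊕b7⊕b9⊕b11⊕b13⊕b15⊕b17⊕b19⊕b21⊕b23⊕b25⊕b27⊕b29⊕b31 = 1⊕0⊕0⊕0⊕0⊕0⊕0⊕1⊕0⊕0⊕0⊕0⊕0⊕1⊕1⊕0 = 0
s2: b2⊕b3⊕b6⊕b7⊕b10⊕b11⊕b14⊕b15⊕b18⊕b19⊕b22⊕b23⊕b26⊕b27⊕b30⊕b31 = 1⊕0⊕0⊕0⊕1⊕0⊕1⊕1⊕1⊕0⊕0⊕0⊕1⊕1⊕0⊕0 = 1
s4: b4⊕b5⊕b6⊕b7⊕b12⊕b13⊕b14⊕b15⊕b20⊕b21⊕b22⊕b23⊕b28⊕b29⊕b30⊕b31 = 0⊕0⊕0⊕0⊕1⊕0⊕1⊕1⊕0⊕0⊕0⊕0⊕0⊕1⊕0⊕0 = 0
s8: b8⊕b9⊕b10⊕b11⊕b12⊕b13⊕b14⊕b15⊕b24⊕b25⊕b26⊕b27⊕b28⊕b29⊕b30⊕b31 = 0⊕0⊕1⊕0⊕1⊕0⊕1⊕1⊕1⊕0⊕1⊕1⊕0⊕1⊕0⊕0 = 0
s16: b16⊕b17⊕b18⊕b19⊕b20⊕b21⊕b22⊕b23⊕b24⊕b25⊕b26⊕b27⊕b28⊕b29⊕b30⊕b31 = 0⊕0⊕1⊕0⊕0⊕0⊕0⊕0⊕1⊕0⊕1⊕1⊕0⊕1⊕0⊕0 = 1
Syndrome (s16...s1) = 10010 → position 18.

18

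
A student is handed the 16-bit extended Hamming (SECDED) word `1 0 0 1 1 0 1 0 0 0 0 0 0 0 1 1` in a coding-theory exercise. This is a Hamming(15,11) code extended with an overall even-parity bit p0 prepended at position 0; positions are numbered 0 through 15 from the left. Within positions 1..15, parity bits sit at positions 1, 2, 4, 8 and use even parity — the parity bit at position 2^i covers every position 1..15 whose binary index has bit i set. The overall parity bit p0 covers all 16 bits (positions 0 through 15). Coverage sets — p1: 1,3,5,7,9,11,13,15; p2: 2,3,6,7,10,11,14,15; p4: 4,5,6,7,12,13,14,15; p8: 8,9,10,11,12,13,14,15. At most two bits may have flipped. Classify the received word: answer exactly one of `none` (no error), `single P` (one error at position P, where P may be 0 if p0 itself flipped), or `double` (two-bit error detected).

s1: b1⊕b3⊕b5⊕b7⊕b9⊕b11⊕b13⊕b15 = 0⊕1⊕0⊕0⊕0⊕0⊕0⊕1 = 0
s2: b2⊕b3⊕b6⊕b7⊕b10⊕b11⊕b14⊕b15 = 0⊕1⊕1⊕0⊕0⊕0⊕1⊕1 = 0
s4: b4⊕b5⊕b6⊕b7⊕b12⊕b13⊕b14⊕b15 = 1⊕0⊕1⊕0⊕0⊕0⊕1⊕1 = 0
s8: b8⊕b9⊕b10⊕b11⊕b12⊕b13⊕b14⊕b15 = 0⊕0⊕0⊕0⊕0⊕0⊕1⊕1 = 0
Syndrome (s8...s1) = 0000 → position 0 (no error).
Overall parity (XOR of all 16 bits, including p0): 1⊕0⊕0⊕1⊕1⊕0⊕1⊕0⊕0⊕0⊕0⊕0⊕0⊕0⊕1⊕1 = 0
Overall=0, syndrome position=0 → no error.

none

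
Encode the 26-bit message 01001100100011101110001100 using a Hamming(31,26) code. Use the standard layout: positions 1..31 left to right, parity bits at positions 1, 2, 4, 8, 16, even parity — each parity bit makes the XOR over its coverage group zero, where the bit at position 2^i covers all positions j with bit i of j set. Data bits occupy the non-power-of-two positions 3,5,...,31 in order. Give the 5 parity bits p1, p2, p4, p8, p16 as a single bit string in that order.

Place data bits at non-power-of-two positions: b3=0, b5=1, b6=0, b7=0, b9=1, b10=1, b11=0, b12=0, b13=1, b14=0, b15=0, b17=0, b18=1, b19=1, b20=1, b21=0, b22=1, b23=1, b24=1, b25=0, b26=0, b27=0, b28=1, b29=1, b30=0, b31=0.
p1 = XOR of data positions {3,5,7,9,11,13,15,17,19,21,23,25,27,29,31} = 0⊕1⊕0⊕1⊕0⊕1⊕0⊕0⊕1⊕0⊕1⊕0⊕0⊕1⊕0 = 0
p2 = XOR of data positions {3,6,7,10,11,14,15,18,19,22,23,26,27,30,31} = 0⊕0⊕0⊕1⊕0⊕0⊕0⊕1⊕1⊕1⊕1⊕0⊕0⊕0⊕0 = 1
p4 = XOR of data positions {5,6,7,12,13,14,15,20,21,22,23,28,29,30,31} = 1⊕0⊕0⊕0⊕1⊕0⊕0⊕1⊕0⊕1⊕1⊕1⊕1⊕0⊕0 = 1
p8 = XOR of data positions {9,10,11,12,13,14,15,24,25,26,27,28,29,30,31} = 1⊕1⊕0⊕0⊕1⊕0⊕0⊕1⊕0⊕0⊕0⊕1⊕1⊕0⊕0 = 0
p16 = XOR of data positions {17,18,19,20,21,22,23,24,25,26,27,28,29,30,31} = 0⊕1⊕1⊕1⊕0⊕1⊕1⊕1⊕0⊕0⊕0⊕1⊕1⊕0⊕0 = 0
Parity bits p1,p2,p4,p8,p16 = 01100

01100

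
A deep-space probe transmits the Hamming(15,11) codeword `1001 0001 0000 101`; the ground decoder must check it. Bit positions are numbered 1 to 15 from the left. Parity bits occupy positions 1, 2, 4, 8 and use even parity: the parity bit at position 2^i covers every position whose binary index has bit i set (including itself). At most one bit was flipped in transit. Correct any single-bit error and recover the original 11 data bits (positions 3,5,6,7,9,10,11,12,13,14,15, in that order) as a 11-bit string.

00000000100

s1: b1⊕b3⊕b5⊕b7⊕b9⊕b11⊕b13⊕b15 = 1⊕0⊕0⊕0⊕0⊕0⊕1⊕1 = 1
s2: b2⊕b3⊕b6⊕b7⊕b10⊕b11⊕b14⊕b15 = 0⊕0⊕0⊕0⊕0⊕0⊕0⊕1 = 1
s4: b4⊕b5⊕b6⊕b7⊕b12⊕b13⊕b14⊕b15 = 1⊕0⊕0⊕0⊕0⊕1⊕0⊕1 = 1
s8: b8⊕b9⊕b10⊕b11⊕b12⊕b13⊕b14⊕b15 = 1⊕0⊕0⊕0⊕0⊕1⊕0⊕1 = 1
Syndrome (s8...s1) = 1111 → position 15.
Flip bit 15: corrected codeword = 100100010000100
Data bits at positions 3,5,6,7,9,10,11,12,13,14,15: 00000000100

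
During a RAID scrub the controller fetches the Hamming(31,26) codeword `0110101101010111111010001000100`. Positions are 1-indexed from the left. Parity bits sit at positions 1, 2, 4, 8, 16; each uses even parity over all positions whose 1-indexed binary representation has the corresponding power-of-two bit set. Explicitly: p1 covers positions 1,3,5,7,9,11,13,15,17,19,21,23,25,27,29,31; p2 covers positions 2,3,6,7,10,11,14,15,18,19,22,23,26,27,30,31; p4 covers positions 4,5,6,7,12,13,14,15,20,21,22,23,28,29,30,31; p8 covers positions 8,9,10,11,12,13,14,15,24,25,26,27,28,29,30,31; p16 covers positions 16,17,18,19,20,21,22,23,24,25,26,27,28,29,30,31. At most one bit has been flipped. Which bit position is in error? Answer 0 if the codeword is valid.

29

s1: b1⊕b3⊕b5⊕b7⊕b9⊕b11⊕b13⊕b15⊕b17⊕b19⊕b21⊕b23⊕b25⊕b27⊕b29⊕b31 = 0⊕1⊕1⊕1⊕0⊕0⊕0⊕1⊕1⊕1⊕1⊕0⊕1⊕0⊕1⊕0 = 1
s2: b2⊕b3⊕b6⊕b7⊕b10⊕b11⊕b14⊕b15⊕b18⊕b19⊕b22⊕b23⊕b26⊕b27⊕b30⊕b31 = 1⊕1⊕0⊕1⊕1⊕0⊕1⊕1⊕1⊕1⊕0⊕0⊕0⊕0⊕0⊕0 = 0
s4: b4⊕b5⊕b6⊕b7⊕b12⊕b13⊕b14⊕b15⊕b20⊕b21⊕b22⊕b23⊕b28⊕b29⊕b30⊕b31 = 0⊕1⊕0⊕1⊕1⊕0⊕1⊕1⊕0⊕1⊕0⊕0⊕0⊕1⊕0⊕0 = 1
s8: b8⊕b9⊕b10⊕b11⊕b12⊕b13⊕b14⊕b15⊕b24⊕b25⊕b26⊕b27⊕b28⊕b29⊕b30⊕b31 = 1⊕0⊕1⊕0⊕1⊕0⊕1⊕1⊕0⊕1⊕0⊕0⊕0⊕1⊕0⊕0 = 1
s16: b16⊕b17⊕b18⊕b19⊕b20⊕b21⊕b22⊕b23⊕b24⊕b25⊕b26⊕b27⊕b28⊕b29⊕b30⊕b31 = 1⊕1⊕1⊕1⊕0⊕1⊕0⊕0⊕0⊕1⊕0⊕0⊕0⊕1⊕0⊕0 = 1
Syndrome (s16...s1) = 11101 → position 29.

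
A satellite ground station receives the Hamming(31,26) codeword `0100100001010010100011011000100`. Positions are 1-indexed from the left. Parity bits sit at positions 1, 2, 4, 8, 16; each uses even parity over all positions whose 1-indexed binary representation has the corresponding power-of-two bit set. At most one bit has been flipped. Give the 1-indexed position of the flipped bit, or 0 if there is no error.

s1: b1⊕b3⊕b5⊕b7⊕b9⊕b11⊕b13⊕b15⊕b17⊕b19⊕b21⊕b23⊕b25⊕b27⊕b29⊕b31 = 0⊕0⊕1⊕0⊕0⊕0⊕0⊕1⊕1⊕0⊕1⊕0⊕1⊕0⊕1⊕0 = 0
s2: b2⊕b3⊕b6⊕b7⊕b10⊕b11⊕b14⊕b15⊕b18⊕b19⊕b22⊕b23⊕b26⊕b27⊕b30⊕b31 = 1⊕0⊕0⊕0⊕1⊕0⊕0⊕1⊕0⊕0⊕1⊕0⊕0⊕0⊕0⊕0 = 0
s4: b4⊕b5⊕b6⊕b7⊕b12⊕b13⊕b14⊕b15⊕b20⊕b21⊕b22⊕b23⊕b28⊕b29⊕b30⊕b31 = 0⊕1⊕0⊕0⊕1⊕0⊕0⊕1⊕0⊕1⊕1⊕0⊕0⊕1⊕0⊕0 = 0
s8: b8⊕b9⊕b10⊕b11⊕b12⊕b13⊕b14⊕b15⊕b24⊕b25⊕b26⊕b27⊕b28⊕b29⊕b30⊕b31 = 0⊕0⊕1⊕0⊕1⊕0⊕0⊕1⊕1⊕1⊕0⊕0⊕0⊕1⊕0⊕0 = 0
s16: b16⊕b17⊕b18⊕b19⊕b20⊕b21⊕b22⊕b23⊕b24⊕b25⊕b26⊕b27⊕b28⊕b29⊕b30⊕b31 = 0⊕1⊕0⊕0⊕0⊕1⊕1⊕0⊕1⊕1⊕0⊕0⊕0⊕1⊕0⊕0 = 0
Syndrome (s16...s1) = 00000 → position 0 (no error).

0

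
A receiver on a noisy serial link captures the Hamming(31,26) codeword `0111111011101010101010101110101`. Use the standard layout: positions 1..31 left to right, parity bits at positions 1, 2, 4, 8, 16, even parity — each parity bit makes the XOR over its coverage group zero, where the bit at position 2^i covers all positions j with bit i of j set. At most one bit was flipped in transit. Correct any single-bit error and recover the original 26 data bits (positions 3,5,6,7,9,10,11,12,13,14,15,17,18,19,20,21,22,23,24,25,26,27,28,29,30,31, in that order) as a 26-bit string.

s1: b1⊕b3⊕b5⊕b7⊕b9⊕b11⊕b13⊕b15⊕b17⊕b19⊕b21⊕b23⊕b25⊕b27⊕b29⊕b31 = 0⊕1⊕1⊕1⊕1⊕1⊕1⊕1⊕1⊕1⊕1⊕1⊕1⊕1⊕1⊕1 = 1
s2: b2⊕b3⊕b6⊕b7⊕b10⊕b11⊕b14⊕b15⊕b18⊕b19⊕b22⊕b23⊕b26⊕b27⊕b30⊕b31 = 1⊕1⊕1⊕1⊕1⊕1⊕0⊕1⊕0⊕1⊕0⊕1⊕1⊕1⊕0⊕1 = 0
s4: b4⊕b5⊕b6⊕b7⊕b12⊕b13⊕b14⊕b15⊕b20⊕b21⊕b22⊕b23⊕b28⊕b29⊕b30⊕b31 = 1⊕1⊕1⊕1⊕0⊕1⊕0⊕1⊕0⊕1⊕0⊕1⊕0⊕1⊕0⊕1 = 0
s8: b8⊕b9⊕b10⊕b11⊕b12⊕b13⊕b14⊕b15⊕b24⊕b25⊕b26⊕b27⊕b28⊕b29⊕b30⊕b31 = 0⊕1⊕1⊕1⊕0⊕1⊕0⊕1⊕0⊕1⊕1⊕1⊕0⊕1⊕0⊕1 = 0
s16: b16⊕b17⊕b18⊕b19⊕b20⊕b21⊕b22⊕b23⊕b24⊕b25⊕b26⊕b27⊕b28⊕b29⊕b30⊕b31 = 0⊕1⊕0⊕1⊕0⊕1⊕0⊕1⊕0⊕1⊕1⊕1⊕0⊕1⊕0⊕1 = 1
Syndrome (s16...s1) = 10001 → position 17.
Flip bit 17: corrected codeword = 0111111011101010001010101110101
Data bits at positions 3,5,6,7,9,10,11,12,13,14,15,17,18,19,20,21,22,23,24,25,26,27,28,29,30,31: 11111110101001010101110101

11111110101001010101110101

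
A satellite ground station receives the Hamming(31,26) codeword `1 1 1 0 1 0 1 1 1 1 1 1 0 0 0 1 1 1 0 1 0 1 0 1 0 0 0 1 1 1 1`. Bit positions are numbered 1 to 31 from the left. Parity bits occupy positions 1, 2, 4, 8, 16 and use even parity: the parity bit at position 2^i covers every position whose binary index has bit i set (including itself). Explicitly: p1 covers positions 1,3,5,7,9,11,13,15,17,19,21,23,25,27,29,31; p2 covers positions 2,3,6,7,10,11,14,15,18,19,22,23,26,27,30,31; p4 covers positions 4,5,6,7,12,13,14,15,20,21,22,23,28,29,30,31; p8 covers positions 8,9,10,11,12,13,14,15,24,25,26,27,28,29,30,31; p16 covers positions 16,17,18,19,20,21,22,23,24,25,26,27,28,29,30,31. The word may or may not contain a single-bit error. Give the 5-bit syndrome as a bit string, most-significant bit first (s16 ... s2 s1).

s1: b1⊕b3⊕b5⊕b7⊕b9⊕b11⊕b13⊕b15⊕b17⊕b19⊕b21⊕b23⊕b25⊕b27⊕b29⊕b31 = 1⊕1⊕1⊕1⊕1⊕1⊕0⊕0⊕1⊕0⊕0⊕0⊕0⊕0⊕1⊕1 = 1
s2: b2⊕b3⊕b6⊕b7⊕b10⊕b11⊕b14⊕b15⊕b18⊕b19⊕b22⊕b23⊕b26⊕b27⊕b30⊕b31 = 1⊕1⊕0⊕1⊕1⊕1⊕0⊕0⊕1⊕0⊕1⊕0⊕0⊕0⊕1⊕1 = 1
s4: b4⊕b5⊕b6⊕b7⊕b12⊕b13⊕b14⊕b15⊕b20⊕b21⊕b22⊕b23⊕b28⊕b29⊕b30⊕b31 = 0⊕1⊕0⊕1⊕1⊕0⊕0⊕0⊕1⊕0⊕1⊕0⊕1⊕1⊕1⊕1 = 1
s8: b8⊕b9⊕b10⊕b11⊕b12⊕b13⊕b14⊕b15⊕b24⊕b25⊕b26⊕b27⊕b28⊕b29⊕b30⊕b31 = 1⊕1⊕1⊕1⊕1⊕0⊕0⊕0⊕1⊕0⊕0⊕0⊕1⊕1⊕1⊕1 = 0
s16: b16⊕b17⊕b18⊕b19⊕b20⊕b21⊕b22⊕b23⊕b24⊕b25⊕b26⊕b27⊕b28⊕b29⊕b30⊕b31 = 1⊕1⊕1⊕0⊕1⊕0⊕1⊕0⊕1⊕0⊕0⊕0⊕1⊕1⊕1⊕1 = 0
Syndrome (s16...s1) = 00111 → position 7.

00111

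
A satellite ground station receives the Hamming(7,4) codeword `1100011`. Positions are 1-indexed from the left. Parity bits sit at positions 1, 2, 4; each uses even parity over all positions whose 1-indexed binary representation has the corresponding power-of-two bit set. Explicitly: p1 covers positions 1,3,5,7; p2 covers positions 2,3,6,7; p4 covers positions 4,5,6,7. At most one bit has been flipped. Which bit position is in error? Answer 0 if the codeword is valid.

2

s1: b1⊕b3⊕b5⊕b7 = 1⊕0⊕0⊕1 = 0
s2: b2⊕b3⊕b6⊕b7 = 1⊕0⊕1⊕1 = 1
s4: b4⊕b5⊕b6⊕b7 = 0⊕0⊕1⊕1 = 0
Syndrome (s4...s1) = 010 → position 2.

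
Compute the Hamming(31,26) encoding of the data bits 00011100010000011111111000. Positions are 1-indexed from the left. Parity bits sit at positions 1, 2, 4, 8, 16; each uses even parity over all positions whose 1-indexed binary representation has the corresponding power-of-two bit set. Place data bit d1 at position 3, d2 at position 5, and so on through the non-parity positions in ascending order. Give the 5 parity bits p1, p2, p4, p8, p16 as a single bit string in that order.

Place data bits at non-power-of-two positions: b3=0, b5=0, b6=0, b7=1, b9=1, b10=1, b11=0, b12=0, b13=0, b14=1, b15=0, b17=0, b18=0, b19=0, b20=0, b21=1, b22=1, b23=1, b24=1, b25=1, b26=1, b27=1, b28=1, b29=0, b30=0, b31=0.
p1 = XOR of data positions {3,5,7,9,11,13,15,17,19,21,23,25,27,29,31} = 0⊕0⊕1⊕1⊕0⊕0⊕0⊕0⊕0⊕1⊕1⊕1⊕1⊕0⊕0 = 0
p2 = XOR of data positions {3,6,7,10,11,14,15,18,19,22,23,26,27,30,31} = 0⊕0⊕1⊕1⊕0⊕1⊕0⊕0⊕0⊕1⊕1⊕1⊕1⊕0⊕0 = 1
p4 = XOR of data positions {5,6,7,12,13,14,15,20,21,22,23,28,29,30,31} = 0⊕0⊕1⊕0⊕0⊕1⊕0⊕0⊕1⊕1⊕1⊕1⊕0⊕0⊕0 = 0
p8 = XOR of data positions {9,10,11,12,13,14,15,24,25,26,27,28,29,30,31} = 1⊕1⊕0⊕0⊕0⊕1⊕0⊕1⊕1⊕1⊕1⊕1⊕0⊕0⊕0 = 0
p16 = XOR of data positions {17,18,19,20,21,22,23,24,25,26,27,28,29,30,31} = 0⊕0⊕0⊕0⊕1⊕1⊕1⊕1⊕1⊕1⊕1⊕1⊕0⊕0⊕0 = 0
Parity bits p1,p2,p4,p8,p16 = 01000

01000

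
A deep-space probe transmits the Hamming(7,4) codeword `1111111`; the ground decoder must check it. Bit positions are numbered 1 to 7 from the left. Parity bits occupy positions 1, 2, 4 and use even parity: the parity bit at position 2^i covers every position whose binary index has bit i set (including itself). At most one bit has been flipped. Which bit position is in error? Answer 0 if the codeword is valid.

0

s1: b1⊕b3⊕b5⊕b7 = 1⊕1⊕1⊕1 = 0
s2: b2⊕b3⊕b6⊕b7 = 1⊕1⊕1⊕1 = 0
s4: b4⊕b5⊕b6⊕b7 = 1⊕1⊕1⊕1 = 0
Syndrome (s4...s1) = 000 → position 0 (no error).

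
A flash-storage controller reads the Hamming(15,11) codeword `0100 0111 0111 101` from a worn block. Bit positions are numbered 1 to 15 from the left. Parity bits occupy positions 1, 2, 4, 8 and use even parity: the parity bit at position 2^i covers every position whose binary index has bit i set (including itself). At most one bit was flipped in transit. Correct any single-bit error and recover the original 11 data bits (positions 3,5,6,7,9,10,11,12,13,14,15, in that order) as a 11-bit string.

s1: b1⊕b3⊕b5⊕b7⊕b9⊕b11⊕b13⊕b15 = 0⊕0⊕0⊕1⊕0⊕1⊕1⊕1 = 0
s2: b2⊕b3⊕b6⊕b7⊕b10⊕b11⊕b14⊕b15 = 1⊕0⊕1⊕1⊕1⊕1⊕0⊕1 = 0
s4: b4⊕b5⊕b6⊕b7⊕b12⊕b13⊕b14⊕b15 = 0⊕0⊕1⊕1⊕1⊕1⊕0⊕1 = 1
s8: b8⊕b9⊕b10⊕b11⊕b12⊕b13⊕b14⊕b15 = 1⊕0⊕1⊕1⊕1⊕1⊕0⊕1 = 0
Syndrome (s8...s1) = 0100 → position 4.
Flip bit 4: corrected codeword = 010101110111101
Data bits at positions 3,5,6,7,9,10,11,12,13,14,15: 00110111101

00110111101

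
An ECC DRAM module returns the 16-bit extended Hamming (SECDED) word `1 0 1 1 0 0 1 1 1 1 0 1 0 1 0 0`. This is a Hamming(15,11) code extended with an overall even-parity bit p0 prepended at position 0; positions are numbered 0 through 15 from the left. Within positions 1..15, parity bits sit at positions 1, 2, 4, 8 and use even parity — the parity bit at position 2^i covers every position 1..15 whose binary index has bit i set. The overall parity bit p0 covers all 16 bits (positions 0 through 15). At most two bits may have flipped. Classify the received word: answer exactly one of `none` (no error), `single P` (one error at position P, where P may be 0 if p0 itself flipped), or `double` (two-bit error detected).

single 7

s1: b1⊕b3⊕b5⊕b7⊕b9⊕b11⊕b13⊕b15 = 0⊕1⊕0⊕1⊕1⊕1⊕1⊕0 = 1
s2: b2⊕b3⊕b6⊕b7⊕b10⊕b11⊕b14⊕b15 = 1⊕1⊕1⊕1⊕0⊕1⊕0⊕0 = 1
s4: b4⊕b5⊕b6⊕b7⊕b12⊕b13⊕b14⊕b15 = 0⊕0⊕1⊕1⊕0⊕1⊕0⊕0 = 1
s8: b8⊕b9⊕b10⊕b11⊕b12⊕b13⊕b14⊕b15 = 1⊕1⊕0⊕1⊕0⊕1⊕0⊕0 = 0
Syndrome (s8...s1) = 0111 → position 7.
Overall parity (XOR of all 16 bits, including p0): 1⊕0⊕1⊕1⊕0⊕0⊕1⊕1⊕1⊕1⊕0⊕1⊕0⊕1⊕0⊕0 = 1
Overall=1, syndrome position=7 → single-bit error at position 7.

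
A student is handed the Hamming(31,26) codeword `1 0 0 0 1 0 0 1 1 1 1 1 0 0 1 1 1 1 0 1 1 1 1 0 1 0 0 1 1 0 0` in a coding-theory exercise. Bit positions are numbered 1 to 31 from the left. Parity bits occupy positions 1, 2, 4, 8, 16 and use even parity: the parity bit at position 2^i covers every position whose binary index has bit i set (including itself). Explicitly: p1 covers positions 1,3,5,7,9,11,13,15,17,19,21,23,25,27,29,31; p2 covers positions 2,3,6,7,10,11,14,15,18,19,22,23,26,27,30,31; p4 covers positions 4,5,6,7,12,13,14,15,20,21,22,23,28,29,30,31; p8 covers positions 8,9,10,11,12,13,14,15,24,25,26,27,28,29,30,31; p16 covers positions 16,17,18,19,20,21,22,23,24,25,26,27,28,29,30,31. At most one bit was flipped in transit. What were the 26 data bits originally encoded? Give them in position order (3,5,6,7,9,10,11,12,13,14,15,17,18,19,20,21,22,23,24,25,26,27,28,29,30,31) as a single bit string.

01001110001110111101001100

s1: b1⊕b3⊕b5⊕b7⊕b9⊕b11⊕b13⊕b15⊕b17⊕b19⊕b21⊕b23⊕b25⊕b27⊕b29⊕b31 = 1⊕0⊕1⊕0⊕1⊕1⊕0⊕1⊕1⊕0⊕1⊕1⊕1⊕0⊕1⊕0 = 0
s2: b2⊕b3⊕b6⊕b7⊕b10⊕b11⊕b14⊕b15⊕b18⊕b19⊕b22⊕b23⊕b26⊕b27⊕b30⊕b31 = 0⊕0⊕0⊕0⊕1⊕1⊕0⊕1⊕1⊕0⊕1⊕1⊕0⊕0⊕0⊕0 = 0
s4: b4⊕b5⊕b6⊕b7⊕b12⊕b13⊕b14⊕b15⊕b20⊕b21⊕b22⊕b23⊕b28⊕b29⊕b30⊕b31 = 0⊕1⊕0⊕0⊕1⊕0⊕0⊕1⊕1⊕1⊕1⊕1⊕1⊕1⊕0⊕0 = 1
s8: b8⊕b9⊕b10⊕b11⊕b12⊕b13⊕b14⊕b15⊕b24⊕b25⊕b26⊕b27⊕b28⊕b29⊕b30⊕b31 = 1⊕1⊕1⊕1⊕1⊕0⊕0⊕1⊕0⊕1⊕0⊕0⊕1⊕1⊕0⊕0 = 1
s16: b16⊕b17⊕b18⊕b19⊕b20⊕b21⊕b22⊕b23⊕b24⊕b25⊕b26⊕b27⊕b28⊕b29⊕b30⊕b31 = 1⊕1⊕1⊕0⊕1⊕1⊕1⊕1⊕0⊕1⊕0⊕0⊕1⊕1⊕0⊕0 = 0
Syndrome (s16...s1) = 01100 → position 12.
Flip bit 12: corrected codeword = 1000100111100011110111101001100
Data bits at positions 3,5,6,7,9,10,11,12,13,14,15,17,18,19,20,21,22,23,24,25,26,27,28,29,30,31: 01001110001110111101001100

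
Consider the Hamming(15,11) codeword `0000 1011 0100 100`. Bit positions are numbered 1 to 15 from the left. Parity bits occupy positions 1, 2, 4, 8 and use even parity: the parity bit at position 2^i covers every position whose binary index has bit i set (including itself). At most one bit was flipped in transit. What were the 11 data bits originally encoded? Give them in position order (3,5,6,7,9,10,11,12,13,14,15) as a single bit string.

01010100000

s1: b1⊕b3⊕b5⊕b7⊕b9⊕b11⊕b13⊕b15 = 0⊕0⊕1⊕1⊕0⊕0⊕1⊕0 = 1
s2: b2⊕b3⊕b6⊕b7⊕b10⊕b11⊕b14⊕b15 = 0⊕0⊕0⊕1⊕1⊕0⊕0⊕0 = 0
s4: b4⊕b5⊕b6⊕b7⊕b12⊕b13⊕b14⊕b15 = 0⊕1⊕0⊕1⊕0⊕1⊕0⊕0 = 1
s8: b8⊕b9⊕b10⊕b11⊕b12⊕b13⊕b14⊕b15 = 1⊕0⊕1⊕0⊕0⊕1⊕0⊕0 = 1
Syndrome (s8...s1) = 1101 → position 13.
Flip bit 13: corrected codeword = 000010110100000
Data bits at positions 3,5,6,7,9,10,11,12,13,14,15: 01010100000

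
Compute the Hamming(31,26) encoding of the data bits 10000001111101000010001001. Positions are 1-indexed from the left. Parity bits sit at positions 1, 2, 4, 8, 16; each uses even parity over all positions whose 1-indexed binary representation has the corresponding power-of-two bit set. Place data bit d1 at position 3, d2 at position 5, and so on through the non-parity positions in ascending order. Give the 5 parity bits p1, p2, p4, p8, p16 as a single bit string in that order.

01011

Place data bits at non-power-of-two positions: b3=1, b5=0, b6=0, b7=0, b9=0, b10=0, b11=0, b12=1, b13=1, b14=1, b15=1, b17=1, b18=0, b19=1, b20=0, b21=0, b22=0, b23=0, b24=1, b25=0, b26=0, b27=0, b28=1, b29=0, b30=0, b31=1.
p1 = XOR of data positions {3,5,7,9,11,13,15,17,19,21,23,25,27,29,31} = 1⊕0⊕0⊕0⊕0⊕1⊕1⊕1⊕1⊕0⊕0⊕0⊕0⊕0⊕1 = 0
p2 = XOR of data positions {3,6,7,10,11,14,15,18,19,22,23,26,27,30,31} = 1⊕0⊕0⊕0⊕0⊕1⊕1⊕0⊕1⊕0⊕0⊕0⊕0⊕0⊕1 = 1
p4 = XOR of data positions {5,6,7,12,13,14,15,20,21,22,23,28,29,30,31} = 0⊕0⊕0⊕1⊕1⊕1⊕1⊕0⊕0⊕0⊕0⊕1⊕0⊕0⊕1 = 0
p8 = XOR of data positions {9,10,11,12,13,14,15,24,25,26,27,28,29,30,31} = 0⊕0⊕0⊕1⊕1⊕1⊕1⊕1⊕0⊕0⊕0⊕1⊕0⊕0⊕1 = 1
p16 = XOR of data positions {17,18,19,20,21,22,23,24,25,26,27,28,29,30,31} = 1⊕0⊕1⊕0⊕0⊕0⊕0⊕1⊕0⊕0⊕0⊕1⊕0⊕0⊕1 = 1
Parity bits p1,p2,p4,p8,p16 = 01011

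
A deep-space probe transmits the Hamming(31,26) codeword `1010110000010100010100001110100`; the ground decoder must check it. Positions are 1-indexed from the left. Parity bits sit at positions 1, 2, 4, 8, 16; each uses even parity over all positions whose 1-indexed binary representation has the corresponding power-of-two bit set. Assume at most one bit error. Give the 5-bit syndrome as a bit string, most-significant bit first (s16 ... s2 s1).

s1: b1⊕b3⊕b5⊕b7⊕b9⊕b11⊕b13⊕b15⊕b17⊕b19⊕b21⊕b23⊕b25⊕b27⊕b29⊕b31 = 1⊕1⊕1⊕0⊕0⊕0⊕0⊕0⊕0⊕0⊕0⊕0⊕1⊕1⊕1⊕0 = 0
s2: b2⊕b3⊕b6⊕b7⊕b10⊕b11⊕b14⊕b15⊕b18⊕b19⊕b22⊕b23⊕b26⊕b27⊕b30⊕b31 = 0⊕1⊕1⊕0⊕0⊕0⊕1⊕0⊕1⊕0⊕0⊕0⊕1⊕1⊕0⊕0 = 0
s4: b4⊕b5⊕b6⊕b7⊕b12⊕b13⊕b14⊕b15⊕b20⊕b21⊕b22⊕b23⊕b28⊕b29⊕b30⊕b31 = 0⊕1⊕1⊕0⊕1⊕0⊕1⊕0⊕1⊕0⊕0⊕0⊕0⊕1⊕0⊕0 = 0
s8: b8⊕b9⊕b10⊕b11⊕b12⊕b13⊕b14⊕b15⊕b24⊕b25⊕b26⊕b27⊕b28⊕b29⊕b30⊕b31 = 0⊕0⊕0⊕0⊕1⊕0⊕1⊕0⊕0⊕1⊕1⊕1⊕0⊕1⊕0⊕0 = 0
s16: b16⊕b17⊕b18⊕b19⊕b20⊕b21⊕b22⊕b23⊕b24⊕b25⊕b26⊕b27⊕b28⊕b29⊕b30⊕b31 = 0⊕0⊕1⊕0⊕1⊕0⊕0⊕0⊕0⊕1⊕1⊕1⊕0⊕1⊕0⊕0 = 0
Syndrome (s16...s1) = 00000 → position 0 (no error).

00000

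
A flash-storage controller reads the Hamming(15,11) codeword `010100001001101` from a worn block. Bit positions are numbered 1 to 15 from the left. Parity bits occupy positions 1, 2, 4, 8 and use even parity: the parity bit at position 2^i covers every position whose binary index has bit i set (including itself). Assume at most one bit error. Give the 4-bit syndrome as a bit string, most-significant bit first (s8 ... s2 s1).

0001

s1: b1⊕b3⊕b5⊕b7⊕b9⊕b11⊕b13⊕b15 = 0⊕0⊕0⊕0⊕1⊕0⊕1⊕1 = 1
s2: b2⊕b3⊕b6⊕b7⊕b10⊕b11⊕b14⊕b15 = 1⊕0⊕0⊕0⊕0⊕0⊕0⊕1 = 0
s4: b4⊕b5⊕b6⊕b7⊕b12⊕b13⊕b14⊕b15 = 1⊕0⊕0⊕0⊕1⊕1⊕0⊕1 = 0
s8: b8⊕b9⊕b10⊕b11⊕b12⊕b13⊕b14⊕b15 = 0⊕1⊕0⊕0⊕1⊕1⊕0⊕1 = 0
Syndrome (s8...s1) = 0001 → position 1.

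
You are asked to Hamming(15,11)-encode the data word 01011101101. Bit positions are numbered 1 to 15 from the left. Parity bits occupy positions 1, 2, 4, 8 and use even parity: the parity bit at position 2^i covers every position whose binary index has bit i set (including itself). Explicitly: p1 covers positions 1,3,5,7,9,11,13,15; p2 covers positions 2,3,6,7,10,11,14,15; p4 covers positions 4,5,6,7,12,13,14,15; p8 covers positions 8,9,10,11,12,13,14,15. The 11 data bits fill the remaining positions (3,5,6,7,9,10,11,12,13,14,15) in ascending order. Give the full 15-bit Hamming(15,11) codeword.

110110111101101

Place data bits at non-power-of-two positions: b3=0, b5=1, b6=0, b7=1, b9=1, b10=1, b11=0, b12=1, b13=1, b14=0, b15=1.
p1 = XOR of data positions {3,5,7,9,11,13,15} = 0⊕1⊕1⊕1⊕0⊕1⊕1 = 1
p2 = XOR of data positions {3,6,7,10,11,14,15} = 0⊕0⊕1⊕1⊕0⊕0⊕1 = 1
p4 = XOR of data positions {5,6,7,12,13,14,15} = 1⊕0⊕1⊕1⊕1⊕0⊕1 = 1
p8 = XOR of data positions {9,10,11,12,13,14,15} = 1⊕1⊕0⊕1⊕1⊕0⊕1 = 1
Codeword b1..b15 = 110110111101101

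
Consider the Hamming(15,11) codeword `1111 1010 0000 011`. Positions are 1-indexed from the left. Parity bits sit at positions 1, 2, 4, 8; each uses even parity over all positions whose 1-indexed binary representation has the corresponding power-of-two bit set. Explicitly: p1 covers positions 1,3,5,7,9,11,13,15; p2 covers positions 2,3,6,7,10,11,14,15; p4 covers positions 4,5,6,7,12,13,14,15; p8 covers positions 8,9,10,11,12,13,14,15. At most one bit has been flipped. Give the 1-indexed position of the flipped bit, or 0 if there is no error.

7

s1: b1⊕b3⊕b5⊕b7⊕b9⊕b11⊕b13⊕b15 = 1⊕1⊕1⊕1⊕0⊕0⊕0⊕1 = 1
s2: b2⊕b3⊕b6⊕b7⊕b10⊕b11⊕b14⊕b15 = 1⊕1⊕0⊕1⊕0⊕0⊕1⊕1 = 1
s4: b4⊕b5⊕b6⊕b7⊕b12⊕b13⊕b14⊕b15 = 1⊕1⊕0⊕1⊕0⊕0⊕1⊕1 = 1
s8: b8⊕b9⊕b10⊕b11⊕b12⊕b13⊕b14⊕b15 = 0⊕0⊕0⊕0⊕0⊕0⊕1⊕1 = 0
Syndrome (s8...s1) = 0111 → position 7.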